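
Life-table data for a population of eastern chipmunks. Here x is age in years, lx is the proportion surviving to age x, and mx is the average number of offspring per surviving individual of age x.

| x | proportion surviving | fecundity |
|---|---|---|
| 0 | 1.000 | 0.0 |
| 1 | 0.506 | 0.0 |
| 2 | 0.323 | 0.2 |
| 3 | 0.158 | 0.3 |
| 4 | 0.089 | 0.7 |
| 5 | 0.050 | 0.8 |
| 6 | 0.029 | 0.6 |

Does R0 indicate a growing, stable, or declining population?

R0 = Σ lx·mx = 0 + 0 + 0.0646 + 0.0474 + 0.0623 + 0.04 + 0.0174 = 0.2317
R0 < 1, so the population is declining.

declining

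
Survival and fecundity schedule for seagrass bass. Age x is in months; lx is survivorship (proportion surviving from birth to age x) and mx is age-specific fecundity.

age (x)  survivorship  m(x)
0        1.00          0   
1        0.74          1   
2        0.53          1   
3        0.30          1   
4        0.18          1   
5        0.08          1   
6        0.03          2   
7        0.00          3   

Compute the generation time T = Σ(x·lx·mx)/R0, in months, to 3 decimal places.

lx·mx: 0, 0.74, 0.53, 0.3, 0.18, 0.08, 0.06, 0 → R0 = 1.89
x·lx·mx: 0, 0.74, 1.06, 0.9, 0.72, 0.4, 0.36, 0 → Σ = 4.18
T = 4.18 / 1.89 = 2.21164… → 2.212

2.212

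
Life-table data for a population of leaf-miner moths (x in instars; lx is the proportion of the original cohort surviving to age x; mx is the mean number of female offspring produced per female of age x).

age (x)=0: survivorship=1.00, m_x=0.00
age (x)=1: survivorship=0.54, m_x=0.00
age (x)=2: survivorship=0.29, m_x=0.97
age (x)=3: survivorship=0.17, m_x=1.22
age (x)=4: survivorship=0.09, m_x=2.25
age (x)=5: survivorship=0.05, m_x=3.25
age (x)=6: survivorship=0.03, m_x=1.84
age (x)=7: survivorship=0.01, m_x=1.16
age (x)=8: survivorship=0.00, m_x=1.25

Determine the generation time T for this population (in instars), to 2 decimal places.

3.50

lx·mx: 0, 0, 0.2813, 0.2074, 0.2025, 0.1625, 0.0552, 0.0116, 0 → R0 = 0.9205
x·lx·mx: 0, 0, 0.5626, 0.6222, 0.81, 0.8125, 0.3312, 0.0812, 0 → Σ = 3.2197
T = 3.2197 / 0.9205 = 3.497773… → 3.50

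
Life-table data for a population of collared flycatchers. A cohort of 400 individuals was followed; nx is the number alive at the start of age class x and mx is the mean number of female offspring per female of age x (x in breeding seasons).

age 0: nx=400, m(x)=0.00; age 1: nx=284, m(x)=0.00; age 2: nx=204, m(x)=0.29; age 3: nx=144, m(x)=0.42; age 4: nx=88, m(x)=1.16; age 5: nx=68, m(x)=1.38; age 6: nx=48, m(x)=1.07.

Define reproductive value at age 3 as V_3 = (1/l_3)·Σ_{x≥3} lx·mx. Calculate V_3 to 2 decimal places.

lx = nx/n0 = nx/400: 1, 0.71, 0.51, 0.36, 0.22, 0.17, 0.12
lx·mx for x ≥ 3: 0.1512, 0.2552, 0.2346, 0.1284 → sum = 0.7694
V_3 = 0.7694 / l_3 = 0.7694 / 0.36 = 2.137222… → 2.14

2.14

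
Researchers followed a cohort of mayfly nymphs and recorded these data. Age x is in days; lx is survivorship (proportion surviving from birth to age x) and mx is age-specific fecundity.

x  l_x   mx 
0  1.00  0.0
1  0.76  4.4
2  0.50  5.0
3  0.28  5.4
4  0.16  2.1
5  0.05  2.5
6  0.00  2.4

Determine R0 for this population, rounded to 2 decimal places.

lx·mx by age: 0, 3.344, 2.5, 1.512, 0.336, 0.125, 0
R0 = Σ lx·mx = 7.817 → 7.82

7.82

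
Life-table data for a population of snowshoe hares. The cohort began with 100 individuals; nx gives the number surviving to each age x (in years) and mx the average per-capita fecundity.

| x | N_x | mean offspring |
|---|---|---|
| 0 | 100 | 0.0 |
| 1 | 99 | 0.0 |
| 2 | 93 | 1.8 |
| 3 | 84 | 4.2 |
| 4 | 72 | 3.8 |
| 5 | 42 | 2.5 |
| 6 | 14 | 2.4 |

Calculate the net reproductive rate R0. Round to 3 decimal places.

lx = nx/n0 = nx/100: 1, 0.99, 0.93, 0.84, 0.72, 0.42, 0.14
lx·mx by age: 0, 0, 1.674, 3.528, 2.736, 1.05, 0.336
R0 = Σ lx·mx = 9.324 → 9.324

9.324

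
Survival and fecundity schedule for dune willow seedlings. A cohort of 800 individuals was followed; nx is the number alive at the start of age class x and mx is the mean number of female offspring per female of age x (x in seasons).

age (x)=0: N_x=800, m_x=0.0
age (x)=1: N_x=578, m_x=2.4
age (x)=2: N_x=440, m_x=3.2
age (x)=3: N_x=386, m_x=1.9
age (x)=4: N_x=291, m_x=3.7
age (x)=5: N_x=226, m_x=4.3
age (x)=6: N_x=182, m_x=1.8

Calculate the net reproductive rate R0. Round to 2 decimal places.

7.38

lx = nx/n0 = nx/800: 1, 0.7225, 0.55, 0.4825, 0.36375, 0.2825, 0.2275
lx·mx by age: 0, 1.734, 1.76, 0.91675, 1.345875, 1.21475, 0.4095
R0 = Σ lx·mx = 7.380875 → 7.38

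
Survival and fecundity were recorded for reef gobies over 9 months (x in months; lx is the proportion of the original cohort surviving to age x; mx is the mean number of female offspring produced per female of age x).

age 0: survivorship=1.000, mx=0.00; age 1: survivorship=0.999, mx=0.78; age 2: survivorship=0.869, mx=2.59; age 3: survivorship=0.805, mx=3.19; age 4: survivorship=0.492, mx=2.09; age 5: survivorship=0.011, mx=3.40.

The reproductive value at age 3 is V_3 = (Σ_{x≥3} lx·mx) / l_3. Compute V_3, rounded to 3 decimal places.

4.514

lx·mx for x ≥ 3: 2.56795, 1.02828, 0.0374 → sum = 3.63363
V_3 = 3.63363 / l_3 = 3.63363 / 0.805 = 4.513826… → 4.514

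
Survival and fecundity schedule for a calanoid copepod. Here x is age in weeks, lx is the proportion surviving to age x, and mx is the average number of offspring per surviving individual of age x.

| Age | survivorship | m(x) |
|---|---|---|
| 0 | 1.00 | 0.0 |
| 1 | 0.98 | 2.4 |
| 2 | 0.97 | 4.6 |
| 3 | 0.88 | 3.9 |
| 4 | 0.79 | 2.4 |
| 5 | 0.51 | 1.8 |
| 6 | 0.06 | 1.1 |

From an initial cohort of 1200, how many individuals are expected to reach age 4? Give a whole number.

948

Expected survivors = N0 · l_4 = 1200 × 0.79 = 948 → 948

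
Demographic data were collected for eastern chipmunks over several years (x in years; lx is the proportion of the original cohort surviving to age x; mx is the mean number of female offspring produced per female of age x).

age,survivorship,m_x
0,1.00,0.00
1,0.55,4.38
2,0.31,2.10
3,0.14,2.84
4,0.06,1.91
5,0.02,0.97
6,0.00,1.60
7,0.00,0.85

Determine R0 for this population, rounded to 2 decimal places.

3.59

lx·mx by age: 0, 2.409, 0.651, 0.3976, 0.1146, 0.0194, 0, 0
R0 = Σ lx·mx = 3.5916 → 3.59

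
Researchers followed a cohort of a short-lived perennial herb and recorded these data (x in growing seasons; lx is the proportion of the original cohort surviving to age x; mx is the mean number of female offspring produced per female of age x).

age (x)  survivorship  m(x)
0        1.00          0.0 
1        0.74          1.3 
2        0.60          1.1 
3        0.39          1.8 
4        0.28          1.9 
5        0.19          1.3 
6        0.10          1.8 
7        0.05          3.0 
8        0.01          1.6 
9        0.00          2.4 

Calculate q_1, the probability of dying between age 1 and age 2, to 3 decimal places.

q_1 = (l_1 − l_2) / l_1 = (0.74 − 0.6) / 0.74
     = 0.14 / 0.74 = 0.189189… → 0.189

0.189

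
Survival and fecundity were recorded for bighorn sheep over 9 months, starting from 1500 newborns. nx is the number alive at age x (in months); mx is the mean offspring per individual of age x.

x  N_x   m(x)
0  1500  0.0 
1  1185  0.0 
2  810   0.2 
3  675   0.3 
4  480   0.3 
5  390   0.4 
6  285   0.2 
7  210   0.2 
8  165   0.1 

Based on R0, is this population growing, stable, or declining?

lx = nx/n0 = nx/1500: 1, 0.79, 0.54, 0.45, 0.32, 0.26, 0.19, 0.14, 0.11
R0 = Σ lx·mx = 0 + 0 + 0.108 + 0.135 + 0.096 + 0.104 + 0.038 + 0.028 + 0.011 = 0.52
R0 < 1, so the population is declining.

declining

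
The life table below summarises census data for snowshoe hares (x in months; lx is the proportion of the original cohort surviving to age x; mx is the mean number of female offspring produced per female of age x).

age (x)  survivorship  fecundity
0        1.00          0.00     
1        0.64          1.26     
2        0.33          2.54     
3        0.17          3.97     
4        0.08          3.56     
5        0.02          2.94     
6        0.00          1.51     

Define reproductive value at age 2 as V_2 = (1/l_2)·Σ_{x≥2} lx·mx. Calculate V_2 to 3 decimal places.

lx·mx for x ≥ 2: 0.8382, 0.6749, 0.2848, 0.0588, 0 → sum = 1.8567
V_2 = 1.8567 / l_2 = 1.8567 / 0.33 = 5.626364… → 5.626

5.626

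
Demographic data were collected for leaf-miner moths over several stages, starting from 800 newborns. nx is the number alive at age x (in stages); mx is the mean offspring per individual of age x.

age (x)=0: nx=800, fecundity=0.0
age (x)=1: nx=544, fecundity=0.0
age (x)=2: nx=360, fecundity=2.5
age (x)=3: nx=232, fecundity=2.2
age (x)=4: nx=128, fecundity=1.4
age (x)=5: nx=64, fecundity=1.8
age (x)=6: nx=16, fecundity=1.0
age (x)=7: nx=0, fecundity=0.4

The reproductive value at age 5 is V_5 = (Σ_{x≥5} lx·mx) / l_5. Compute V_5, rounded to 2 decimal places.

lx = nx/n0 = nx/800: 1, 0.68, 0.45, 0.29, 0.16, 0.08, 0.02, 0
lx·mx for x ≥ 5: 0.144, 0.02, 0 → sum = 0.164
V_5 = 0.164 / l_5 = 0.164 / 0.08 = 2.05 → 2.05

2.05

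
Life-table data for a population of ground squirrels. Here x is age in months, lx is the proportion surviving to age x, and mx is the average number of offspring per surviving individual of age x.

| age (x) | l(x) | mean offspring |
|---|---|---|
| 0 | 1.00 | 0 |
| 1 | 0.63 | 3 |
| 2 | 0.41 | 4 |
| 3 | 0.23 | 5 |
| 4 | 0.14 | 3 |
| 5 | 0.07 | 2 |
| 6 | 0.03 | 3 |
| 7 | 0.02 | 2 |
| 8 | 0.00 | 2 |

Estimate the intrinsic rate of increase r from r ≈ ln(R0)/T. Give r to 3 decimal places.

R0 = Σ lx·mx = 0 + 1.89 + 1.64 + 1.15 + 0.42 + 0.14 + 0.09 + 0.04 + 0 = 5.37
Σ x·lx·mx = 11.82; T = 11.82/5.37 = 2.20112…
r ≈ ln(R0)/T = ln(5.37)/2.20112… = 0.76362… → 0.764

0.764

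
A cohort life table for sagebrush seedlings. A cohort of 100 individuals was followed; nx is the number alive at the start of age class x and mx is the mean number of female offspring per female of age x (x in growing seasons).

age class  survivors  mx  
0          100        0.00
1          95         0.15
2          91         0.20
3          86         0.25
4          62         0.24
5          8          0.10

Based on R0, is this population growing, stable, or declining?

declining

lx = nx/n0 = nx/100: 1, 0.95, 0.91, 0.86, 0.62, 0.08
R0 = Σ lx·mx = 0 + 0.1425 + 0.182 + 0.215 + 0.1488 + 0.008 = 0.6963
R0 < 1, so the population is declining.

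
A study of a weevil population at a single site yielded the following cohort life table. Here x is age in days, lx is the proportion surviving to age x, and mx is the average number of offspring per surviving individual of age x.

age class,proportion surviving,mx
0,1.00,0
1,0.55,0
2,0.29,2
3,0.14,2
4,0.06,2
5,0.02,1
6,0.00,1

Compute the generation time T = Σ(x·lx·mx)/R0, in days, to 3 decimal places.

lx·mx: 0, 0, 0.58, 0.28, 0.12, 0.02, 0 → R0 = 1
x·lx·mx: 0, 0, 1.16, 0.84, 0.48, 0.1, 0 → Σ = 2.58
T = 2.58 / 1 = 2.58 → 2.580

2.580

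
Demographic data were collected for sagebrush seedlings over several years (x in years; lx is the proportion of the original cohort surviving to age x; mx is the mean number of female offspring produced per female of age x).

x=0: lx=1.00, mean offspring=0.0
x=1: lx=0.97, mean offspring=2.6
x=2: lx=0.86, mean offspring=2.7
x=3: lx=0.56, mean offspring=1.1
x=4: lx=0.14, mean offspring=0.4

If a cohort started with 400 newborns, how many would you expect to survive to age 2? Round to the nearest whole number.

344

Expected survivors = N0 · l_2 = 400 × 0.86 = 344 → 344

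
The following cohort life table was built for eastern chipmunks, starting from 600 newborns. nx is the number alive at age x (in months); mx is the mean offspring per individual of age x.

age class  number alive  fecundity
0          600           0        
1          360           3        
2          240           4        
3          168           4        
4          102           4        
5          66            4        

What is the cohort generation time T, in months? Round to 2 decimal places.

lx = nx/n0 = nx/600: 1, 0.6, 0.4, 0.28, 0.17, 0.11
lx·mx: 0, 1.8, 1.6, 1.12, 0.68, 0.44 → R0 = 5.64
x·lx·mx: 0, 1.8, 3.2, 3.36, 2.72, 2.2 → Σ = 13.28
T = 13.28 / 5.64 = 2.35461… → 2.35

2.35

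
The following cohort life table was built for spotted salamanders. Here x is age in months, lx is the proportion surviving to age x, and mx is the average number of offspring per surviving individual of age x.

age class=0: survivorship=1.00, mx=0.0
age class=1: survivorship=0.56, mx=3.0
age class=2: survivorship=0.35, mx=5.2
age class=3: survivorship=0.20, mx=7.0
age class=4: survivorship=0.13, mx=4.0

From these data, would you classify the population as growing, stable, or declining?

growing

R0 = Σ lx·mx = 0 + 1.68 + 1.82 + 1.4 + 0.52 = 5.42
R0 > 1, so the population is growing.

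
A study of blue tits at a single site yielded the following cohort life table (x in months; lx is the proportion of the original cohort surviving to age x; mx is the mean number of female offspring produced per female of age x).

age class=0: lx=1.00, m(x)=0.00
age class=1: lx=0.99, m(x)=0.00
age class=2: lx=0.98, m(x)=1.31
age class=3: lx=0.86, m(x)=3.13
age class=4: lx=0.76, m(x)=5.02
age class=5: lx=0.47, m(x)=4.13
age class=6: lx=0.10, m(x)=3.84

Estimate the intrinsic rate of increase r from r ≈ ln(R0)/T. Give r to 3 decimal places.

0.617

R0 = Σ lx·mx = 0 + 0 + 1.2838 + 2.6918 + 3.8152 + 1.9411 + 0.384 = 10.1159
Σ x·lx·mx = 37.9133; T = 37.9133/10.1159 = 3.74789…
r ≈ ln(R0)/T = ln(10.1159)/3.74789… = 0.61744… → 0.617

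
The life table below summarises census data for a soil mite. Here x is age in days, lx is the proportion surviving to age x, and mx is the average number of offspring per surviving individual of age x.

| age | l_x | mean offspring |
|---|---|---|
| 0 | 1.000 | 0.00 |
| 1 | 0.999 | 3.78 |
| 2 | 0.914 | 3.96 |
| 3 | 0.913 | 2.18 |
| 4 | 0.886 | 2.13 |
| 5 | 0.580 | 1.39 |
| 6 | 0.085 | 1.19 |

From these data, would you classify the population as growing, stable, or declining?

R0 = Σ lx·mx = 0 + 3.77622 + 3.61944 + 1.99034 + 1.88718 + 0.8062 + 0.10115 = 12.18053
R0 > 1, so the population is growing.

growing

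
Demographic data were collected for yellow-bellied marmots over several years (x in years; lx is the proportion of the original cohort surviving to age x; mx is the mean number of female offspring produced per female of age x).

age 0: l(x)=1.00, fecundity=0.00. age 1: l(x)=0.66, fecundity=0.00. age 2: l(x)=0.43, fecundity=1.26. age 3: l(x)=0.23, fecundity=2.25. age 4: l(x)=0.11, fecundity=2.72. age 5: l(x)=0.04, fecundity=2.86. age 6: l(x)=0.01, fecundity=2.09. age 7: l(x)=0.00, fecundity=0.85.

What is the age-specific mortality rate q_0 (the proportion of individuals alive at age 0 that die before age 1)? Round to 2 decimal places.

0.34

q_0 = (l_0 − l_1) / l_0 = (1 − 0.66) / 1
     = 0.34 / 1 = 0.34 → 0.34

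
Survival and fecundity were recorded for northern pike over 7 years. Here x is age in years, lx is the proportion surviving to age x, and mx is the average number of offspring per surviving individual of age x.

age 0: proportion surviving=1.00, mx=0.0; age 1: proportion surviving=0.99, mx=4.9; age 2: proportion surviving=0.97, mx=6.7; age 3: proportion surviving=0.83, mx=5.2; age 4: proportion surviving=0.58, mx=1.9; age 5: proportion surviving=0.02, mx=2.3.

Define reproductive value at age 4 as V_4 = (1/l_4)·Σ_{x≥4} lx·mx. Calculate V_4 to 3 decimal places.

1.979

lx·mx for x ≥ 4: 1.102, 0.046 → sum = 1.148
V_4 = 1.148 / l_4 = 1.148 / 0.58 = 1.97931… → 1.979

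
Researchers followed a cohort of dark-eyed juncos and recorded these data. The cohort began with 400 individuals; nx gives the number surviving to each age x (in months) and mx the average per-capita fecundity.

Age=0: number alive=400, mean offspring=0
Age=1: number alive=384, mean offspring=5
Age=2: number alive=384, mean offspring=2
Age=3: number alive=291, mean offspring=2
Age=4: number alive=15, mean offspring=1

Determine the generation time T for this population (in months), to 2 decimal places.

lx = nx/n0 = nx/400: 1, 0.96, 0.96, 0.7275, 0.0375
lx·mx: 0, 4.8, 1.92, 1.455, 0.0375 → R0 = 8.2125
x·lx·mx: 0, 4.8, 3.84, 4.365, 0.15 → Σ = 13.155
T = 13.155 / 8.2125 = 1.601826… → 1.60

1.60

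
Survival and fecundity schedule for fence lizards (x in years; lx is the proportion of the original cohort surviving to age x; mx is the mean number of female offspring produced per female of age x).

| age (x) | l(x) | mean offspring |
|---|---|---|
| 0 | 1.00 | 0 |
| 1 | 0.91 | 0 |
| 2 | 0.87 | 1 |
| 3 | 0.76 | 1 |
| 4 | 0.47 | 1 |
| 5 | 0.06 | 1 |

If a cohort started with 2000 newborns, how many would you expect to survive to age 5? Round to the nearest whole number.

Expected survivors = N0 · l_5 = 2000 × 0.06 = 120 → 120

120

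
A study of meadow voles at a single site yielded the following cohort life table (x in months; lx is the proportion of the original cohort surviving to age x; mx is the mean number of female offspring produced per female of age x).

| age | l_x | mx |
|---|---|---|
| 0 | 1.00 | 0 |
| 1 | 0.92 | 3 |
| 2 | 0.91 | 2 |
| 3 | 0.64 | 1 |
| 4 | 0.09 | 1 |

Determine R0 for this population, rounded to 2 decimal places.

lx·mx by age: 0, 2.76, 1.82, 0.64, 0.09
R0 = Σ lx·mx = 5.31 → 5.31

5.31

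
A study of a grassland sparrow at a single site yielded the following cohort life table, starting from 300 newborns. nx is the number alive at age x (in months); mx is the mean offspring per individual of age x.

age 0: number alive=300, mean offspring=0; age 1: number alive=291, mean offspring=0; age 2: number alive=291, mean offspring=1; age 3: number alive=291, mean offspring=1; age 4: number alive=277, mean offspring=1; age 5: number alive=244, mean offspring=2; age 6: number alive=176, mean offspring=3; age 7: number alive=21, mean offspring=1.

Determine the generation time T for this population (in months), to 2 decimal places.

lx = nx/n0 = nx/300: 1, 0.97, 0.97, 0.97, 0.92333…, 0.81333…, 0.58667…, 0.07
lx·mx: 0, 0, 0.97, 0.97, 0.923333…, 1.626667…, 1.76…, 0.07 → R0 = 6.32…
x·lx·mx: 0, 0, 1.94, 2.91, 3.693333…, 8.133333…, 10.56…, 0.49 → Σ = 27.726667…
T = 27.726667… / 6.32… = 4.387131… → 4.39

4.39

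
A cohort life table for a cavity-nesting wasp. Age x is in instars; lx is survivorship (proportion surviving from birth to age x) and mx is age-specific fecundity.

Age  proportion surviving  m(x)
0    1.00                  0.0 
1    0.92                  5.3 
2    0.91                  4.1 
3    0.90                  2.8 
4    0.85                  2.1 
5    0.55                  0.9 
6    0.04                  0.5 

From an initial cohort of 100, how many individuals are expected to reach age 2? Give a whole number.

91

Expected survivors = N0 · l_2 = 100 × 0.91 = 91 → 91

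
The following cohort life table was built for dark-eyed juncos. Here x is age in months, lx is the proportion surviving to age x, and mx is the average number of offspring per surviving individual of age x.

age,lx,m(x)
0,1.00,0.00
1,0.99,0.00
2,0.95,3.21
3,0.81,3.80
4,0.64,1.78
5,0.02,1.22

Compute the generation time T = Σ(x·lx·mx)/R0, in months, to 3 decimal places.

2.745

lx·mx: 0, 0, 3.0495, 3.078, 1.1392, 0.0244 → R0 = 7.2911
x·lx·mx: 0, 0, 6.099, 9.234, 4.5568, 0.122 → Σ = 20.0118
T = 20.0118 / 7.2911 = 2.744689… → 2.745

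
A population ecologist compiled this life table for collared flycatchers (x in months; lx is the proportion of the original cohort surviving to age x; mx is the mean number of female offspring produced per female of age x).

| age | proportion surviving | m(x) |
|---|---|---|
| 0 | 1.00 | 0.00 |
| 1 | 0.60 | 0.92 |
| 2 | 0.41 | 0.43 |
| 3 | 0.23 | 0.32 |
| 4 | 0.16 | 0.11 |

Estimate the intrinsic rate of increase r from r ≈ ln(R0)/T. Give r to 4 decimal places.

-0.1364

R0 = Σ lx·mx = 0 + 0.552 + 0.1763 + 0.0736 + 0.0176 = 0.8195
Σ x·lx·mx = 1.1958; T = 1.1958/0.8195 = 1.45918…
r ≈ ln(R0)/T = ln(0.8195)/1.45918… = -0.136419… → -0.1364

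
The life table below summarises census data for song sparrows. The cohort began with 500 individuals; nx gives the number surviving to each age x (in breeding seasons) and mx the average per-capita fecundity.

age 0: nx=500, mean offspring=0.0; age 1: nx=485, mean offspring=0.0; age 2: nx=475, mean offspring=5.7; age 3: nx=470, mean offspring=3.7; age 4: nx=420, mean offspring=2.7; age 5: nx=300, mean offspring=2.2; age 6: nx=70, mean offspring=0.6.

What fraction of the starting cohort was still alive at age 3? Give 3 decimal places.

0.940

l_3 = n_3/n_0 = 470/500 = 0.94 → 0.940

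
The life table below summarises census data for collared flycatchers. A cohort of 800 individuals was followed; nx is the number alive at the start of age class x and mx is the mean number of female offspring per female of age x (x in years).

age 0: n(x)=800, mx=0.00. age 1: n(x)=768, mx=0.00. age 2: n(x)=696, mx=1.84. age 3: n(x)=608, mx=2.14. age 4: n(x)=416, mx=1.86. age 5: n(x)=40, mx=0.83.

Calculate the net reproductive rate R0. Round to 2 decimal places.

lx = nx/n0 = nx/800: 1, 0.96, 0.87, 0.76, 0.52, 0.05
lx·mx by age: 0, 0, 1.6008, 1.6264, 0.9672, 0.0415
R0 = Σ lx·mx = 4.2359 → 4.24

4.24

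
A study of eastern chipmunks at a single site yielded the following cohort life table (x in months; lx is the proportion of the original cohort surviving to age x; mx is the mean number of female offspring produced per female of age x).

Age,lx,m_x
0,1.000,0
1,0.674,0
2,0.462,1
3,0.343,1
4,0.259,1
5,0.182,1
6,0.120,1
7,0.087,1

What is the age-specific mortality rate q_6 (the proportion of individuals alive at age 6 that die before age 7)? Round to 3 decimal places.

q_6 = (l_6 − l_7) / l_6 = (0.12 − 0.087) / 0.12
     = 0.033 / 0.12 = 0.275 → 0.275

0.275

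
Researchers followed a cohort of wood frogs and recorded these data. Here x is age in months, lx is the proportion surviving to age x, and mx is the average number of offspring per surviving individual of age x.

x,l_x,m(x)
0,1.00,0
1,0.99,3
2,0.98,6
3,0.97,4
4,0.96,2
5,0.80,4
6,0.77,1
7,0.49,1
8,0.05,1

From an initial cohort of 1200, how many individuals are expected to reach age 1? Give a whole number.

1188

Expected survivors = N0 · l_1 = 1200 × 0.99 = 1188 → 1188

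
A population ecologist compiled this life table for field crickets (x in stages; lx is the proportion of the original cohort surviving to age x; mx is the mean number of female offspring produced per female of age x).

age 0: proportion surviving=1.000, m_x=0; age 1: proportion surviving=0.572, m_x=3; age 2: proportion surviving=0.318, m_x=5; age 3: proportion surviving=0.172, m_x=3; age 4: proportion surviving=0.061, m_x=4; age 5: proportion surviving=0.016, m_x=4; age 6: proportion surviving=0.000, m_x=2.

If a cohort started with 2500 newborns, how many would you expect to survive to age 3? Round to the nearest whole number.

430

Expected survivors = N0 · l_3 = 2500 × 0.172 = 430 → 430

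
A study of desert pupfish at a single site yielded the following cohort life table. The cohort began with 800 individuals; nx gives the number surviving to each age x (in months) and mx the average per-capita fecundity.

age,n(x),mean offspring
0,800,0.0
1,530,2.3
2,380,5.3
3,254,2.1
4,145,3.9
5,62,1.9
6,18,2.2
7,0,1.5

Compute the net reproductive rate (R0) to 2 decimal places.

5.61

lx = nx/n0 = nx/800: 1, 0.6625, 0.475, 0.3175, 0.18125, 0.0775, 0.0225, 0
lx·mx by age: 0, 1.52375, 2.5175, 0.66675, 0.706875, 0.14725, 0.0495, 0
R0 = Σ lx·mx = 5.611625 → 5.61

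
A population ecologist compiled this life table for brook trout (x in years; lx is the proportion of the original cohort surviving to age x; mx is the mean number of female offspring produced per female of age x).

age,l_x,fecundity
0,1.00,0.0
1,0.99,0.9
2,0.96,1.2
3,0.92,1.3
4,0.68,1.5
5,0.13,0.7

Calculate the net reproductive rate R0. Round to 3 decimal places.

lx·mx by age: 0, 0.891, 1.152, 1.196, 1.02, 0.091
R0 = Σ lx·mx = 4.35 → 4.350

4.350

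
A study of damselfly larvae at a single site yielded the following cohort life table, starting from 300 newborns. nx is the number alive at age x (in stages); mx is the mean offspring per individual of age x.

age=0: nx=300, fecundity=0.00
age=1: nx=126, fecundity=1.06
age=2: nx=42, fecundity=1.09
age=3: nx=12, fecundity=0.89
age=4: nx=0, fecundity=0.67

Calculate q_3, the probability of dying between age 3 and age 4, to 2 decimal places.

1.00

lx = nx/n0 = nx/300: 1, 0.42, 0.14, 0.04, 0
q_3 = (l_3 − l_4) / l_3 = (0.04 − 0) / 0.04
     = 0.04 / 0.04 = 1 → 1.00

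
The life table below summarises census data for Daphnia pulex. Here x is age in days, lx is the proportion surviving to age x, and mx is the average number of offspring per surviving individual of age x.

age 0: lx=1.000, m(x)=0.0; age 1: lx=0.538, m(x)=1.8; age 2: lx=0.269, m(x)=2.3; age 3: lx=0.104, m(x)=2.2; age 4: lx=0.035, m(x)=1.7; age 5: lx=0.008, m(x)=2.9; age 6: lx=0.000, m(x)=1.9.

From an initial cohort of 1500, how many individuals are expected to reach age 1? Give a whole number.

Expected survivors = N0 · l_1 = 1500 × 0.538 = 807 → 807

807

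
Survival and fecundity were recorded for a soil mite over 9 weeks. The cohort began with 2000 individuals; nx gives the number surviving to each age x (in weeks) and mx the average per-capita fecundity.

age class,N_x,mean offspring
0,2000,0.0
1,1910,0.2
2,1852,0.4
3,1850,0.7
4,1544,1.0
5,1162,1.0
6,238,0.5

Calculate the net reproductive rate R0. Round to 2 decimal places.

lx = nx/n0 = nx/2000: 1, 0.955, 0.926, 0.925, 0.772, 0.581, 0.119
lx·mx by age: 0, 0.191, 0.3704, 0.6475, 0.772, 0.581, 0.0595
R0 = Σ lx·mx = 2.6214 → 2.62

2.62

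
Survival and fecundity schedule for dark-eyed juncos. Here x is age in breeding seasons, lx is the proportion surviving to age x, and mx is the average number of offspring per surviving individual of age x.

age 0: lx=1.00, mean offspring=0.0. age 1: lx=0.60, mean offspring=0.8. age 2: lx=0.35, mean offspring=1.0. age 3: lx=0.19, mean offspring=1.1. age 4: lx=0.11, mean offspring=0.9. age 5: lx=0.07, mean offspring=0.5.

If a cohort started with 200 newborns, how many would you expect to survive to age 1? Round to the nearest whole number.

Expected survivors = N0 · l_1 = 200 × 0.60 = 120 → 120

120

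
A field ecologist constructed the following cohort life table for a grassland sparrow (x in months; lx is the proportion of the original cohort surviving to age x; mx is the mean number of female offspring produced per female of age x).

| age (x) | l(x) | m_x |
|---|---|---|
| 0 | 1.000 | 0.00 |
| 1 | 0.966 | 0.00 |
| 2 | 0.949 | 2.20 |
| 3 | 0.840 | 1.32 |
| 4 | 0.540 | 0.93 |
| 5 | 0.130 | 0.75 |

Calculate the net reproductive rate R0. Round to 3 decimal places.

3.796

lx·mx by age: 0, 0, 2.0878, 1.1088, 0.5022, 0.0975
R0 = Σ lx·mx = 3.7963 → 3.796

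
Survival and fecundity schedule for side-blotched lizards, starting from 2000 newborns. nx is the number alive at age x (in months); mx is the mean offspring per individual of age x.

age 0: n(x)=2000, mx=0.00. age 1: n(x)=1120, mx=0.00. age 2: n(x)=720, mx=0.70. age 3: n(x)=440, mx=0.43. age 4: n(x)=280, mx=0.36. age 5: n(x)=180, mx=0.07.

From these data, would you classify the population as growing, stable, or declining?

lx = nx/n0 = nx/2000: 1, 0.56, 0.36, 0.22, 0.14, 0.09
R0 = Σ lx·mx = 0 + 0 + 0.252 + 0.0946 + 0.0504 + 0.0063 = 0.4033
R0 < 1, so the population is declining.

declining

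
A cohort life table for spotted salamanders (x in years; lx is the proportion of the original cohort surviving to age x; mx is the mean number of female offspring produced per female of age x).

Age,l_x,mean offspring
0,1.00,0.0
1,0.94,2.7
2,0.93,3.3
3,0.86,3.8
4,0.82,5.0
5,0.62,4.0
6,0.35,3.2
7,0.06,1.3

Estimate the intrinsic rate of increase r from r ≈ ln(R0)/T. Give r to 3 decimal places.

R0 = Σ lx·mx = 0 + 2.538 + 3.069 + 3.268 + 4.1 + 2.48 + 1.12 + 0.078 = 16.653
Σ x·lx·mx = 54.546; T = 54.546/16.653 = 3.27545…
r ≈ ln(R0)/T = ln(16.653)/3.27545… = 0.85869… → 0.859

0.859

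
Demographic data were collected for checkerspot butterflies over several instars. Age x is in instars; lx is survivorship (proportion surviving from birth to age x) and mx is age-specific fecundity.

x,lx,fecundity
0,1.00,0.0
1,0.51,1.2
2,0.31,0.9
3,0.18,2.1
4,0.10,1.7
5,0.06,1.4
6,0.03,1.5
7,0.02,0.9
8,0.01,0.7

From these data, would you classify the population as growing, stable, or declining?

growing

R0 = Σ lx·mx = 0 + 0.612 + 0.279 + 0.378 + 0.17 + 0.084 + 0.045 + 0.018 + 0.007 = 1.593
R0 > 1, so the population is growing.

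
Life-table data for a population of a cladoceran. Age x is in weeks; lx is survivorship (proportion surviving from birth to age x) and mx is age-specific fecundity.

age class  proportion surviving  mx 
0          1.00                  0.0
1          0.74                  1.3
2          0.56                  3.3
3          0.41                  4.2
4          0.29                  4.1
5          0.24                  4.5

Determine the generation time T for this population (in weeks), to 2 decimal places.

2.94

lx·mx: 0, 0.962, 1.848, 1.722, 1.189, 1.08 → R0 = 6.801
x·lx·mx: 0, 0.962, 3.696, 5.166, 4.756, 5.4 → Σ = 19.98
T = 19.98 / 6.801 = 2.937803… → 2.94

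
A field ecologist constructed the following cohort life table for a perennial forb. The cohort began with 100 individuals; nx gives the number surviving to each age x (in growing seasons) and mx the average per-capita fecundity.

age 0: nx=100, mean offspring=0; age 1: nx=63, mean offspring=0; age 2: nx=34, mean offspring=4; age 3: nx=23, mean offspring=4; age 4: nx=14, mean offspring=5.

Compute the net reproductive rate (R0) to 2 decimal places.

2.98

lx = nx/n0 = nx/100: 1, 0.63, 0.34, 0.23, 0.14
lx·mx by age: 0, 0, 1.36, 0.92, 0.7
R0 = Σ lx·mx = 2.98 → 2.98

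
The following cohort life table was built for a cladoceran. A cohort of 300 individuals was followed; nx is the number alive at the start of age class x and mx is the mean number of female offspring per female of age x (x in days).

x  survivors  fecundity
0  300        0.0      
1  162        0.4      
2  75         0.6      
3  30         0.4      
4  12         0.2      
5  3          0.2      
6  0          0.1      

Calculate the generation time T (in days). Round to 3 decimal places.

lx = nx/n0 = nx/300: 1, 0.54, 0.25, 0.1, 0.04, 0.01, 0
lx·mx: 0, 0.216, 0.15, 0.04, 0.008, 0.002, 0 → R0 = 0.416
x·lx·mx: 0, 0.216, 0.3, 0.12, 0.032, 0.01, 0 → Σ = 0.678
T = 0.678 / 0.416 = 1.629808… → 1.630

1.630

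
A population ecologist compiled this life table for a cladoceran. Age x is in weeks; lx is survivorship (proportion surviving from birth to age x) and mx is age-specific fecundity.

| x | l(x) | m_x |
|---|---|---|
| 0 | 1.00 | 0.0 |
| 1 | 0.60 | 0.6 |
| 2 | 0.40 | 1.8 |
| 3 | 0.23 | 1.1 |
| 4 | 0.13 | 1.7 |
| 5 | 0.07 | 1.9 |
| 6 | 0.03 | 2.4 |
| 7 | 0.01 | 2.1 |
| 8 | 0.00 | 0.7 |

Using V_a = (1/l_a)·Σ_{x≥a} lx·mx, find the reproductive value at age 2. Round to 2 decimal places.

3.55

lx·mx for x ≥ 2: 0.72, 0.253, 0.221, 0.133, 0.072, 0.021, 0 → sum = 1.42
V_2 = 1.42 / l_2 = 1.42 / 0.4 = 3.55 → 3.55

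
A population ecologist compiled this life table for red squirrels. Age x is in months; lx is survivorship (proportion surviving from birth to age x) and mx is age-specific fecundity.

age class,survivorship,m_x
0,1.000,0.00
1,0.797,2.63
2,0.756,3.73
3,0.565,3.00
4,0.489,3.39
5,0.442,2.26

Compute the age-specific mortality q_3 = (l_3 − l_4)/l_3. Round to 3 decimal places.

q_3 = (l_3 − l_4) / l_3 = (0.565 − 0.489) / 0.565
     = 0.076 / 0.565 = 0.134513… → 0.135

0.135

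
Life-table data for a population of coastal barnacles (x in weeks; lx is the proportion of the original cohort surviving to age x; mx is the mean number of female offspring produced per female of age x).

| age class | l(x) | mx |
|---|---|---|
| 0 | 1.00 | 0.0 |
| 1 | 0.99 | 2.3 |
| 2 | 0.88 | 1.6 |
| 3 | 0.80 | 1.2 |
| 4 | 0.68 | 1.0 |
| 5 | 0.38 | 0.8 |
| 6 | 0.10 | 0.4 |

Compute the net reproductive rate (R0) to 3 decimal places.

5.669

lx·mx by age: 0, 2.277, 1.408, 0.96, 0.68, 0.304, 0.04
R0 = Σ lx·mx = 5.669 → 5.669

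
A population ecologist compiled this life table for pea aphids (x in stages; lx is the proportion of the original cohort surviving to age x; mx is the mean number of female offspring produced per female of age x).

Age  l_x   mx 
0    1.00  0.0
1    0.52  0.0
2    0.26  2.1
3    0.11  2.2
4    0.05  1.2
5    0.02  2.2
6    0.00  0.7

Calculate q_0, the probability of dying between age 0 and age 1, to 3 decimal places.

q_0 = (l_0 − l_1) / l_0 = (1 − 0.52) / 1
     = 0.48 / 1 = 0.48 → 0.480

0.480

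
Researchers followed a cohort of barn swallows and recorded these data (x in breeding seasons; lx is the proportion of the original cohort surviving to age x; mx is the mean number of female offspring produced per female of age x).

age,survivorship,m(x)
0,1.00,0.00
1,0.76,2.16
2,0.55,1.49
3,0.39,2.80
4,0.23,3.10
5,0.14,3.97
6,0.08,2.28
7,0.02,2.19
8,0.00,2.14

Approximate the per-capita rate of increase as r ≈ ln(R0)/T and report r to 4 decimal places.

R0 = Σ lx·mx = 0 + 1.6416 + 0.8195 + 1.092 + 0.713 + 0.5558 + 0.1824 + 0.0438 + 0 = 5.0481
Σ x·lx·mx = 13.5886; T = 13.5886/5.0481 = 2.69182…
r ≈ ln(R0)/T = ln(5.0481)/2.69182… = 0.601455… → 0.6015

0.6015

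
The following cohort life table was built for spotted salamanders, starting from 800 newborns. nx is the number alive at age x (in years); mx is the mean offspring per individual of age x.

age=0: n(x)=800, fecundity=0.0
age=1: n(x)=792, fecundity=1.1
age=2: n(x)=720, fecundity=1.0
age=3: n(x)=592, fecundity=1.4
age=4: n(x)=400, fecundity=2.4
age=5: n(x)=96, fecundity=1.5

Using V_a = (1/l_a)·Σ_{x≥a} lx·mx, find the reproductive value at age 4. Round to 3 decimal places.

lx = nx/n0 = nx/800: 1, 0.99, 0.9, 0.74, 0.5, 0.12
lx·mx for x ≥ 4: 1.2, 0.18 → sum = 1.38
V_4 = 1.38 / l_4 = 1.38 / 0.5 = 2.76 → 2.760

2.760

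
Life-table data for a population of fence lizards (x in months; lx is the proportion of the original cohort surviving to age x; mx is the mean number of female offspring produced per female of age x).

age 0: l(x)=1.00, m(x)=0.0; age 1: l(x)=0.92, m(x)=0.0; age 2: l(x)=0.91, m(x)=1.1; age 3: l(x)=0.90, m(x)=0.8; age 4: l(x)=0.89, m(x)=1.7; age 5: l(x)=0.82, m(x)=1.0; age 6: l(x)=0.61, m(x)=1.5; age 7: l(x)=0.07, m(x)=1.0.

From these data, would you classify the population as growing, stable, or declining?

R0 = Σ lx·mx = 0 + 0 + 1.001 + 0.72 + 1.513 + 0.82 + 0.915 + 0.07 = 5.039
R0 > 1, so the population is growing.

growing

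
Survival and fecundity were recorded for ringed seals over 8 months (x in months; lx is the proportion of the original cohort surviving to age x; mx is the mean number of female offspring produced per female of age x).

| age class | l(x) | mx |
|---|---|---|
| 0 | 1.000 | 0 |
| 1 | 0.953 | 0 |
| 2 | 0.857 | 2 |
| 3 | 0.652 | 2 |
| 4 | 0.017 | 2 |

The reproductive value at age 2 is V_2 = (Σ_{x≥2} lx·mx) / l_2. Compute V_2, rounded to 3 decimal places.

3.561

lx·mx for x ≥ 2: 1.714, 1.304, 0.034 → sum = 3.052
V_2 = 3.052 / l_2 = 3.052 / 0.857 = 3.56126… → 3.561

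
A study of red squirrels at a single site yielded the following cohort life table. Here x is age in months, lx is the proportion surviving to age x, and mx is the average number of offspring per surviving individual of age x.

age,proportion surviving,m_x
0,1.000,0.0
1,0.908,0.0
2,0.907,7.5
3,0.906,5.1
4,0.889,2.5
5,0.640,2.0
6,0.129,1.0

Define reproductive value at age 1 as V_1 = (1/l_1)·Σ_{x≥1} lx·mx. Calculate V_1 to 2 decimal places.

lx·mx for x ≥ 1: 0, 6.8025, 4.6206, 2.2225, 1.28, 0.129 → sum = 15.0546
V_1 = 15.0546 / l_1 = 15.0546 / 0.908 = 16.579956… → 16.58

16.58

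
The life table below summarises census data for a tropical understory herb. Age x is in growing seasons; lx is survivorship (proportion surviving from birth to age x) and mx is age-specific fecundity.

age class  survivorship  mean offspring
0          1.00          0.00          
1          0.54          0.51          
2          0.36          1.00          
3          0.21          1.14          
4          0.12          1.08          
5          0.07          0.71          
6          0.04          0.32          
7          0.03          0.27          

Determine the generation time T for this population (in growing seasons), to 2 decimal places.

lx·mx: 0, 0.2754, 0.36, 0.2394, 0.1296, 0.0497, 0.0128, 0.0081 → R0 = 1.075
x·lx·mx: 0, 0.2754, 0.72, 0.7182, 0.5184, 0.2485, 0.0768, 0.0567 → Σ = 2.614
T = 2.614 / 1.075 = 2.431628… → 2.43

2.43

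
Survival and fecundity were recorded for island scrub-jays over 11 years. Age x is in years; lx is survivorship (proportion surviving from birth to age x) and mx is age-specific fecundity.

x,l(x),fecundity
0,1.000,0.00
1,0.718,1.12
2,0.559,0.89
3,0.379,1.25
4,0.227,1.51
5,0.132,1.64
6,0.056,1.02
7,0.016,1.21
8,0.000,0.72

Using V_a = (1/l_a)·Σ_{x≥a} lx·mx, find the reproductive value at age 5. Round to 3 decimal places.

lx·mx for x ≥ 5: 0.21648, 0.05712, 0.01936, 0 → sum = 0.29296
V_5 = 0.29296 / l_5 = 0.29296 / 0.132 = 2.219394… → 2.219

2.219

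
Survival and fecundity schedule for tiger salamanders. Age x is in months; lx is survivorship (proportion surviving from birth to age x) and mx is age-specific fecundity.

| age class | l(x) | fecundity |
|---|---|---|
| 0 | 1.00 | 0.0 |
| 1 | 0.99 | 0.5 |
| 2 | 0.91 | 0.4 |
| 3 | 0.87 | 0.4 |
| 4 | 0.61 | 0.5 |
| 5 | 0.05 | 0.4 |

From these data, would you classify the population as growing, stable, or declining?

growing

R0 = Σ lx·mx = 0 + 0.495 + 0.364 + 0.348 + 0.305 + 0.02 = 1.532
R0 > 1, so the population is growing.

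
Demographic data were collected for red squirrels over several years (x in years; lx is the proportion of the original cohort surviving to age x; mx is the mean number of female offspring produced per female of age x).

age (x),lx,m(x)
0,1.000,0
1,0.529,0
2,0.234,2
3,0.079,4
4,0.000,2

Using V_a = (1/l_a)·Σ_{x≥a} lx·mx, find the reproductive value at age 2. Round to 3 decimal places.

lx·mx for x ≥ 2: 0.468, 0.316, 0 → sum = 0.784
V_2 = 0.784 / l_2 = 0.784 / 0.234 = 3.350427… → 3.350

3.350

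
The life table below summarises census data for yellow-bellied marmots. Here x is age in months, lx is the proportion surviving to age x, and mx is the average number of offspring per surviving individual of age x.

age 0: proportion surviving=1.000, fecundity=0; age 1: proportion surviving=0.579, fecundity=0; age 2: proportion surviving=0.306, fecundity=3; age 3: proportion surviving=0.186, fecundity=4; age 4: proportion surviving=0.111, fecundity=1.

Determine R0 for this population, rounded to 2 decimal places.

lx·mx by age: 0, 0, 0.918, 0.744, 0.111
R0 = Σ lx·mx = 1.773 → 1.77

1.77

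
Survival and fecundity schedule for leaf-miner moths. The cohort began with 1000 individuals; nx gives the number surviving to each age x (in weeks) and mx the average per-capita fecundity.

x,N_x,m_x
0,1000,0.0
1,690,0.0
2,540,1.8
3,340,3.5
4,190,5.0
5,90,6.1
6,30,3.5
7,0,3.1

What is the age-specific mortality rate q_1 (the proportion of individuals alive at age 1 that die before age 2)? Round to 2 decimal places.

0.22

lx = nx/n0 = nx/1000: 1, 0.69, 0.54, 0.34, 0.19, 0.09, 0.03, 0
q_1 = (l_1 − l_2) / l_1 = (0.69 − 0.54) / 0.69
     = 0.15 / 0.69 = 0.217391… → 0.22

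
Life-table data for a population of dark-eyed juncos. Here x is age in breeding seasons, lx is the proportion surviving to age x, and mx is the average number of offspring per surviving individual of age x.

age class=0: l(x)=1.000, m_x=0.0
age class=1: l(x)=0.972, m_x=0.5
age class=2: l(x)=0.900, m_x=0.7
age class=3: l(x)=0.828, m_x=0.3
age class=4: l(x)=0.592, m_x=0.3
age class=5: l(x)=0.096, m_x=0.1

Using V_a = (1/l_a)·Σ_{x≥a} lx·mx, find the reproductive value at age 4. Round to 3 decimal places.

lx·mx for x ≥ 4: 0.1776, 0.0096 → sum = 0.1872
V_4 = 0.1872 / l_4 = 0.1872 / 0.592 = 0.316216… → 0.316

0.316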